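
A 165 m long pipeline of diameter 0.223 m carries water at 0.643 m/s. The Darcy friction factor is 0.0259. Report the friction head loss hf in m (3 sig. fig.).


Approach: apply the Darcy-Weisbach equation, hf = f*(L/D)*(v^2/(2g)).
hf = 0.0259 * (165/0.223) * (0.643^2 / (2*9.81))
hf = 0.404 m
Therefore the friction head loss hf = 0.404 m.


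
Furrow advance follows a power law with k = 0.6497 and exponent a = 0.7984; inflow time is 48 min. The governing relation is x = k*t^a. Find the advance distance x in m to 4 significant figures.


x = 0.6497 * 48^0.7984 = 14.29 m
Therefore the advance distance x = 14.29 m.


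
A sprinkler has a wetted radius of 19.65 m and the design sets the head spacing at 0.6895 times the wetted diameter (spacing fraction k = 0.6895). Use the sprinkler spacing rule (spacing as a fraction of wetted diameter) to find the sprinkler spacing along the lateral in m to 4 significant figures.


Approach: apply the sprinkler spacing rule (spacing as a fraction of wetted diameter), S = k*(2*R).
S = 0.6895 * (2 * 19.65) = 27.10 m
Therefore the sprinkler spacing along the lateral = 27.10 m.


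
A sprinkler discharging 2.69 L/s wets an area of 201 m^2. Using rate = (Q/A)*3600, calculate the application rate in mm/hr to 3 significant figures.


rate = (2.69 / 201) * 3600 = 48.2 mm/hr
Therefore the application rate = 48.2 mm/hr.


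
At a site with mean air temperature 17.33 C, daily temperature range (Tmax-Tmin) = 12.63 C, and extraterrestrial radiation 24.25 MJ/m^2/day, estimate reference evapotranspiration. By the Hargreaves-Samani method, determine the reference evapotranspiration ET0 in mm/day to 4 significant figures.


Approach: apply the Hargreaves-Samani method, ET0 = 0.0023*(Tmean+17.8)*sqrt(Tmax-Tmin)*0.408*Ra.
ET0 = 0.0023*(17.33+17.8)*sqrt(12.63)*0.408*24.25 = 2.841 mm/day
Therefore the reference evapotranspiration ET0 = 2.841 mm/day.


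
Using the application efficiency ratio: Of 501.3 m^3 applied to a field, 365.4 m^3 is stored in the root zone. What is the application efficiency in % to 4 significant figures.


Approach: apply the application efficiency ratio, Ea = (stored/applied)*100.
Ea = (365.4/501.3)*100 = 72.89 %
Therefore the application efficiency = 72.89 %.


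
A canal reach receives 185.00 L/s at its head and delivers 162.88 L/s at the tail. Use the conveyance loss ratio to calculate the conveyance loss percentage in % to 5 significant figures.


Approach: apply the conveyance loss ratio, loss% = ((Q_head - Q_tail)/Q_head)*100.
loss = ((185.00 - 162.88)/185.00)*100 = 11.957 %
Therefore the conveyance loss percentage = 11.957 %.


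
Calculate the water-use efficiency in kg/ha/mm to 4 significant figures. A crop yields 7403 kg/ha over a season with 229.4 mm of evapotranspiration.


Approach: apply the water-use efficiency ratio, WUE = yield/ET.
WUE = 7403 / 229.4 = 32.27 kg/ha/mm
Therefore the water-use efficiency = 32.27 kg/ha/mm.


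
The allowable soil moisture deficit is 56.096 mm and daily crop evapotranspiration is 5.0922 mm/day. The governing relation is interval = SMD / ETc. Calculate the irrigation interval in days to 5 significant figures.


interval = 56.096 / 5.0922 = 11.016 days
Therefore the irrigation interval = 11.016 days.


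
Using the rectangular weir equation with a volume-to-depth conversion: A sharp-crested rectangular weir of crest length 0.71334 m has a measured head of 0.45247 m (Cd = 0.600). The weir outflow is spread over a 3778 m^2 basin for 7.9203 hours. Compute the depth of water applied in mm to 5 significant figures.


Approach: apply the rectangular weir equation with a volume-to-depth conversion, Q = (2/3)*Cd*L*sqrt(2g)*H^1.5; d = Q*t/A * 1000.
Step 1 — weir discharge:
  Q = (2/3)*0.600*0.71334*sqrt(2*9.81)*0.45247^1.5 = 0.3846722 m^3/s
Step 2 — volume: V = 0.3846722 * 7.9203*3600 = 10968.19 m^3
Step 3 — depth: d = V/A * 1000 = 10968.19/3778 * 1000 = 2903.2 mm
Therefore the depth of water applied = 2903.2 mm.


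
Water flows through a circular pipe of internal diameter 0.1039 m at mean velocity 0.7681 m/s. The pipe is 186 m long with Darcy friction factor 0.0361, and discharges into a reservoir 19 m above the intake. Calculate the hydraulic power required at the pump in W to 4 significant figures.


Approach: apply continuity + Darcy-Weisbach + hydraulic power, Q = A*v; hf = f*(L/D)*(v^2/(2g)); H = static + hf; P = rho*g*Q*H.
Step 1 — flow rate (continuity, Q = A*v):
  A = pi*(0.1039/2)^2 = 0.00847854 m^2
  Q = 0.00847854 * 0.7681 = 0.00651237 m^3/s
Step 2 — friction head loss (Darcy-Weisbach):
  hf = 0.0361 * (186/0.1039) * (0.7681^2 / (2*9.81))
  hf = 1.94331 m
Step 3 — total head: H = 19 + 1.94331 = 20.9433 m
Step 4 — hydraulic power (P = rho*g*Q*H):
  P = 1000 * 9.81 * 0.00651237 * 20.9433 = 1338 W
Therefore the hydraulic power required at the pump = 1338 W.


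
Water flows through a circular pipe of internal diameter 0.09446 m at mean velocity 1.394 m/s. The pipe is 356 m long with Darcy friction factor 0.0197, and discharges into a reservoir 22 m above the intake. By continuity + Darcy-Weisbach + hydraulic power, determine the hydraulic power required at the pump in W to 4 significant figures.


Approach: apply continuity + Darcy-Weisbach + hydraulic power, Q = A*v; hf = f*(L/D)*(v^2/(2g)); H = static + hf; P = rho*g*Q*H.
Step 1 — flow rate (continuity, Q = A*v):
  A = pi*(0.09446/2)^2 = 0.00700787 m^2
  Q = 0.00700787 * 1.394 = 0.00976896 m^3/s
Step 2 — friction head loss (Darcy-Weisbach):
  hf = 0.0197 * (356/0.09446) * (1.394^2 / (2*9.81))
  hf = 7.35351 m
Step 3 — total head: H = 22 + 7.35351 = 29.3535 m
Step 4 — hydraulic power (P = rho*g*Q*H):
  P = 1000 * 9.81 * 0.00976896 * 29.3535 = 2813 W
Therefore the hydraulic power required at the pump = 2813 W.


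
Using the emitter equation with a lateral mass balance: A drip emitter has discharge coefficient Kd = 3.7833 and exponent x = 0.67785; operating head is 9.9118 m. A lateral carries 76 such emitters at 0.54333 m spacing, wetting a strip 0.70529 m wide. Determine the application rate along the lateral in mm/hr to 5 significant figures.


Approach: apply the emitter equation with a lateral mass balance, q = Kd*h^x; Q = n*q; rate = Q/(n*spacing*width).
Step 1 — single emitter flow (q = Kd*h^x):
  q = 3.7833 * 9.9118^0.67785 = 17.91071 L/hr
Step 2 — total lateral flow: Q = 76 * 17.91071 = 1361.214 L/hr
Step 3 — wetted area: A = 76 * 0.54333 * 0.70529 = 29.12360 m^2
Step 4 — application rate: Q/A = 1361.214/29.12360 = 46.739 mm/hr
Therefore the application rate along the lateral = 46.739 mm/hr.


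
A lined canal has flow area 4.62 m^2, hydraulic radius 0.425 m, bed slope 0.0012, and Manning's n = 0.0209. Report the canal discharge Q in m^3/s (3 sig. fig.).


Approach: apply Manning's equation, Q = (1/n)*A*R^(2/3)*S^(1/2).
Q = (1/0.0209) * 4.62 * 0.425^(2/3) * 0.0012^(1/2) = 4.33 m^3/s
Therefore the canal discharge Q = 4.33 m^3/s.


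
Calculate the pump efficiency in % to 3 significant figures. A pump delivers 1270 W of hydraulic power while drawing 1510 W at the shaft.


Approach: apply the efficiency ratio, eta = (P_out/P_in)*100.
eta = (1270 / 1510) * 100 = 84.1 %
Therefore the pump efficiency = 84.1 %.


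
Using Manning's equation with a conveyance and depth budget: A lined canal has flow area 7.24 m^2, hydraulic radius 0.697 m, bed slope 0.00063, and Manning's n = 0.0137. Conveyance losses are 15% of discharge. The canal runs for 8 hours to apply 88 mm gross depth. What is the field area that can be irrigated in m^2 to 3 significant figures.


Approach: apply Manning's equation with a conveyance and depth budget, Q = (1/n)*A*R^(2/3)*S^(1/2); Q_field = Q*(1-loss); Area = Q_field*t/(d/1000).
Step 1 — canal discharge (Manning's equation):
  Q = (1/0.0137) * 7.24 * 0.697^(2/3) * 0.00063^(1/2) = 10.427 m^3/s
Step 2 — delivered flow: Q_field = 10.427*(1 - 15/100) = 8.8633 m^3/s
Step 3 — volume delivered: V = 8.8633 * 8*3600 = 255260 m^3
Step 4 — area served: A = V / (depth/1000) = 255260 / 0.088 = 2900000 m^2
Therefore the field area that can be irrigated = 2900000 m^2.


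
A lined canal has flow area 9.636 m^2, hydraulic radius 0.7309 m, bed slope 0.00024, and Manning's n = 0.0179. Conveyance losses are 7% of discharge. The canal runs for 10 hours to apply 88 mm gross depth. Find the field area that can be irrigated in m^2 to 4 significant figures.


Approach: apply Manning's equation with a conveyance and depth budget, Q = (1/n)*A*R^(2/3)*S^(1/2); Q_field = Q*(1-loss); Area = Q_field*t/(d/1000).
Step 1 — canal discharge (Manning's equation):
  Q = (1/0.0179) * 9.636 * 0.7309^(2/3) * 0.00024^(1/2) = 6.76687 m^3/s
Step 2 — delivered flow: Q_field = 6.76687*(1 - 7/100) = 6.29319 m^3/s
Step 3 — volume delivered: V = 6.29319 * 10*3600 = 226555 m^3
Step 4 — area served: A = V / (depth/1000) = 226555 / 0.088 = 2574000 m^2
Therefore the field area that can be irrigated = 2574000 m^2.


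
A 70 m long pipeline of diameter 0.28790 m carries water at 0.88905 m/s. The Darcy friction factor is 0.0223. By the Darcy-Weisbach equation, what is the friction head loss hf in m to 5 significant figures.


Approach: apply the Darcy-Weisbach equation, hf = f*(L/D)*(v^2/(2g)).
hf = 0.0223 * (70/0.28790) * (0.88905^2 / (2*9.81))
hf = 0.21843 m
Therefore the friction head loss hf = 0.21843 m.


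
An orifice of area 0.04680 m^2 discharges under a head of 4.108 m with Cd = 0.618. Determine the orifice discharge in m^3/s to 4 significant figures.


Approach: apply the orifice equation, Q = Cd*A*sqrt(2*g*h).
Q = 0.618 * 0.04680 * sqrt(2*9.81*4.108) = 0.2597 m^3/s
Therefore the orifice discharge = 0.2597 m^3/s.


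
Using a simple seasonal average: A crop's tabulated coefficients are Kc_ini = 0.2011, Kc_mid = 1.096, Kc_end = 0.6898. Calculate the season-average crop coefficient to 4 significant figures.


Approach: apply a simple seasonal average, Kc_avg = (Kc_ini + Kc_mid + Kc_end)/3.
Kc_avg = (0.2011 + 1.096 + 0.6898)/3 = 0.6623
Therefore the season-average crop coefficient = 0.6623.


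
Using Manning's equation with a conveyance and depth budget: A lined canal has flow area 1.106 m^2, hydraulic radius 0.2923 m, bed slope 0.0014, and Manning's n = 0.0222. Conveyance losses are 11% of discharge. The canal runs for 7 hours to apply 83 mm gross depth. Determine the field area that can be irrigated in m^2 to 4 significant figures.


Approach: apply Manning's equation with a conveyance and depth budget, Q = (1/n)*A*R^(2/3)*S^(1/2); Q_field = Q*(1-loss); Area = Q_field*t/(d/1000).
Step 1 — canal discharge (Manning's equation):
  Q = (1/0.0222) * 1.106 * 0.2923^(2/3) * 0.0014^(1/2) = 0.821017 m^3/s
Step 2 — delivered flow: Q_field = 0.821017*(1 - 11/100) = 0.730705 m^3/s
Step 3 — volume delivered: V = 0.730705 * 7*3600 = 18413.8 m^3
Step 4 — area served: A = V / (depth/1000) = 18413.8 / 0.083 = 221900 m^2
Therefore the field area that can be irrigated = 221900 m^2.


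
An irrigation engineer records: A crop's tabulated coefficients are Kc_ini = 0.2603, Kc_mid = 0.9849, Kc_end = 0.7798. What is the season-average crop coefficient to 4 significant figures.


Approach: apply a simple seasonal average, Kc_avg = (Kc_ini + Kc_mid + Kc_end)/3.
Kc_avg = (0.2603 + 0.9849 + 0.7798)/3 = 0.6750
Therefore the season-average crop coefficient = 0.6750.


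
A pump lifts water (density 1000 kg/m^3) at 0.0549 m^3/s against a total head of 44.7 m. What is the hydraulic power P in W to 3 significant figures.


Approach: apply the hydraulic power relation, P = rho*g*Q*H.
P = 1000 * 9.81 * 0.0549 * 44.7 = 24100 W
Therefore the hydraulic power P = 24100 W.


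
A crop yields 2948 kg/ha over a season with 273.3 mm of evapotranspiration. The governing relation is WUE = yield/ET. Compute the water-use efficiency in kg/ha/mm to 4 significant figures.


WUE = 2948 / 273.3 = 10.79 kg/ha/mm
Therefore the water-use efficiency = 10.79 kg/ha/mm.


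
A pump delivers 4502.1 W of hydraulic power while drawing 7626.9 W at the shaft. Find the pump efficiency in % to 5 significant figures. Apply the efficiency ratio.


Approach: apply the efficiency ratio, eta = (P_out/P_in)*100.
eta = (4502.1 / 7626.9) * 100 = 59.029 %
Therefore the pump efficiency = 59.029 %.


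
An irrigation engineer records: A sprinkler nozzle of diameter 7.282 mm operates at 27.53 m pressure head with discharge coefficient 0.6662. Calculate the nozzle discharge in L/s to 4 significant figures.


Approach: apply the orifice equation, Q = Cd*A*sqrt(2*g*h), A = pi*(d/2)^2.
A = pi*(7.282e-3/2)^2 = 4.16477e-05 m^2
Q = 0.6662 * 4.16477e-05 * sqrt(2*9.81*27.53) * 1000 = 0.6448 L/s
Therefore the nozzle discharge = 0.6448 L/s.


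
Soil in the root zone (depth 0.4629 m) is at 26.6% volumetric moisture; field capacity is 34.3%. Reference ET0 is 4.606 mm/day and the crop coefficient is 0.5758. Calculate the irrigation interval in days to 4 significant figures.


Approach: apply soil-water budget scheduling, SMD = (FC-theta)/100*depth*1000; ETc = ET0*Kc; interval = SMD/ETc.
Step 1 — soil moisture deficit:
  SMD = (34.3 - 26.6)/100 * 0.4629 * 1000 = 35.6433 mm
Step 2 — daily crop ET (ETc = ET0*Kc):
  ETc = 4.606 * 0.5758 = 2.65213 mm/day
Step 3 — irrigation interval (SMD/ETc):
  interval = 35.6433 / 2.65213 = 13.44 days
Therefore the irrigation interval = 13.44 days.


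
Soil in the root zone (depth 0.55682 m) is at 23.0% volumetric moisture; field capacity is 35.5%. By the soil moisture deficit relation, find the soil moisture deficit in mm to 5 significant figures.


Approach: apply the soil moisture deficit relation, SMD = (FC - theta)/100 * depth * 1000.
SMD = (35.5 - 23.0)/100 * 0.55682 * 1000 = 69.602 mm
Therefore the soil moisture deficit = 69.602 mm.


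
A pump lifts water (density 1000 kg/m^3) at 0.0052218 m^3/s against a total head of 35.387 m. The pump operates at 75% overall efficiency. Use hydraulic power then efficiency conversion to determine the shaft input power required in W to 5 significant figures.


Approach: apply hydraulic power then efficiency conversion, P = rho*g*Q*H; P_in = P/eta.
Step 1 — hydraulic power (P = rho*g*Q*H):
  P = 1000 * 9.81 * 0.0052218 * 35.387 = 1812.729 W
Step 2 — input power: P_in = P/eta = 1812.729 / 0.75 = 2417.0 W
Therefore the shaft input power required = 2417.0 W.


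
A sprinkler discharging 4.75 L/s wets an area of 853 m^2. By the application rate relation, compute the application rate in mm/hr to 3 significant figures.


Approach: apply the application rate relation, rate = (Q/A)*3600.
rate = (4.75 / 853) * 3600 = 20.0 mm/hr
Therefore the application rate = 20.0 mm/hr.


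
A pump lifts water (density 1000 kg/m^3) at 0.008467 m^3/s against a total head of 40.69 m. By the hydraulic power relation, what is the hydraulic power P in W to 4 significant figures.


Approach: apply the hydraulic power relation, P = rho*g*Q*H.
P = 1000 * 9.81 * 0.008467 * 40.69 = 3380 W
Therefore the hydraulic power P = 3380 W.


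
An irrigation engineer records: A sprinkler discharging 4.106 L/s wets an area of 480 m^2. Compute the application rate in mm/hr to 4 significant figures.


Approach: apply the application rate relation, rate = (Q/A)*3600.
rate = (4.106 / 480) * 3600 = 30.79 mm/hr
Therefore the application rate = 30.79 mm/hr.


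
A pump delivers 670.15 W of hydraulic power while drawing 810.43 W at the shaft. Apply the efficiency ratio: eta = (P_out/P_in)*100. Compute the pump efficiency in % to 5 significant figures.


eta = (670.15 / 810.43) * 100 = 82.691 %
Therefore the pump efficiency = 82.691 %.


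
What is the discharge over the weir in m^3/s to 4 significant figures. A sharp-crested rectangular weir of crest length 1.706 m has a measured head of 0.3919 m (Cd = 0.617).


Approach: apply the rectangular weir equation, Q = (2/3)*Cd*L*sqrt(2g)*H^1.5.
Q = (2/3)*0.617*1.706*sqrt(2*9.81)*0.3919^1.5 = 0.7626 m^3/s
Therefore the discharge over the weir = 0.7626 m^3/s.


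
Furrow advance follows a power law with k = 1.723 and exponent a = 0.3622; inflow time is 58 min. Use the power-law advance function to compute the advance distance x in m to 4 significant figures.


Approach: apply the power-law advance function, x = k*t^a.
x = 1.723 * 58^0.3622 = 7.499 m
Therefore the advance distance x = 7.499 m.


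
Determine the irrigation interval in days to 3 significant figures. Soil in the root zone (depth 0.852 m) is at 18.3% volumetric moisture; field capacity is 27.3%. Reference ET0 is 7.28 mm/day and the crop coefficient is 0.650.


Approach: apply soil-water budget scheduling, SMD = (FC-theta)/100*depth*1000; ETc = ET0*Kc; interval = SMD/ETc.
Step 1 — soil moisture deficit:
  SMD = (27.3 - 18.3)/100 * 0.852 * 1000 = 76.680 mm
Step 2 — daily crop ET (ETc = ET0*Kc):
  ETc = 7.28 * 0.650 = 4.7320 mm/day
Step 3 — irrigation interval (SMD/ETc):
  interval = 76.680 / 4.7320 = 16.2 days
Therefore the irrigation interval = 16.2 days.


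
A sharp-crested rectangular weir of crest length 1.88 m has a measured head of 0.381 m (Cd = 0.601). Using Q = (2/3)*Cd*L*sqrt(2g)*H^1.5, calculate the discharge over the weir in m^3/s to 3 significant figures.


Q = (2/3)*0.601*1.88*sqrt(2*9.81)*0.381^1.5 = 0.785 m^3/s
Therefore the discharge over the weir = 0.785 m^3/s.


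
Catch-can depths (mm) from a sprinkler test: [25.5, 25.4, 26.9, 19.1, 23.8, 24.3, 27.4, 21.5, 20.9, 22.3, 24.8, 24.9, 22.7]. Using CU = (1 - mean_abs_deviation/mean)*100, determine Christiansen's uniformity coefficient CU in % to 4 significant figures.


mean = 23.8077 mm
mean |d_i - mean| = 1.93018 mm
CU = (1 - 1.93018/23.8077)*100 = 91.89 %
Therefore Christiansen's uniformity coefficient CU = 91.89 %.


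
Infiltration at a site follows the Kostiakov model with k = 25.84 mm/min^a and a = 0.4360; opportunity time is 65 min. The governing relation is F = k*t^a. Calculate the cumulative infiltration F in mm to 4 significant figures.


F = 25.84 * 65^0.4360 = 159.5 mm
Therefore the cumulative infiltration F = 159.5 mm.


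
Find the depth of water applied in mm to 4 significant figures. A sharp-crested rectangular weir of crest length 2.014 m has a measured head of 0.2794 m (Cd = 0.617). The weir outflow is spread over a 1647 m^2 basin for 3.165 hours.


Approach: apply the rectangular weir equation with a volume-to-depth conversion, Q = (2/3)*Cd*L*sqrt(2g)*H^1.5; d = Q*t/A * 1000.
Step 1 — weir discharge:
  Q = (2/3)*0.617*2.014*sqrt(2*9.81)*0.2794^1.5 = 0.541929 m^3/s
Step 2 — volume: V = 0.541929 * 3.165*3600 = 6174.74 m^3
Step 3 — depth: d = V/A * 1000 = 6174.74/1647 * 1000 = 3749 mm
Therefore the depth of water applied = 3749 mm.


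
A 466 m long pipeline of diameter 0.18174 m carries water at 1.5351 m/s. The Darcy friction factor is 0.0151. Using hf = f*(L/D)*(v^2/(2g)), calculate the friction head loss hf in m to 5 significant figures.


hf = 0.0151 * (466/0.18174) * (1.5351^2 / (2*9.81))
hf = 4.6504 m
Therefore the friction head loss hf = 4.6504 m.


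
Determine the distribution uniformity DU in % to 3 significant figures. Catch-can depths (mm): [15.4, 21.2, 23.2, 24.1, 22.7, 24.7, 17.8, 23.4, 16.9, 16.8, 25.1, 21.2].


Approach: apply the low-quarter distribution uniformity, DU = (mean of lowest quarter of readings / overall mean)*100.
sorted lowest 3 of 12: [15.4, 16.8, 16.9] -> mean = 16.367 mm
overall mean = 21.042 mm
DU = (16.367/21.042)*100 = 77.8 %
Therefore the distribution uniformity DU = 77.8 %.


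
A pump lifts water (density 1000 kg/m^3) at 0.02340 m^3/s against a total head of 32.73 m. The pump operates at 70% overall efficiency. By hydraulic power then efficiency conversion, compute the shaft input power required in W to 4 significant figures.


Approach: apply hydraulic power then efficiency conversion, P = rho*g*Q*H; P_in = P/eta.
Step 1 — hydraulic power (P = rho*g*Q*H):
  P = 1000 * 9.81 * 0.02340 * 32.73 = 7513.30 W
Step 2 — input power: P_in = P/eta = 7513.30 / 0.7 = 10730 W
Therefore the shaft input power required = 10730 W.


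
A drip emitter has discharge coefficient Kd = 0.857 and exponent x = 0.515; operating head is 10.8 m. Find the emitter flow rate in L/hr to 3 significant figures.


Approach: apply the emitter characteristic equation, q = Kd * h^x.
q = 0.857 * 10.8^0.515 = 2.92 L/hr
Therefore the emitter flow rate = 2.92 L/hr.


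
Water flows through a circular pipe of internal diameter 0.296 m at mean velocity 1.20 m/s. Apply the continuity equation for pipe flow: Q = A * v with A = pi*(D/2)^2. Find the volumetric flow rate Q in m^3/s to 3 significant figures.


A = pi*(0.296/2)^2 = 0.068813 m^2
Q = 0.068813 * 1.20 = 0.0826 m^3/s
Therefore the volumetric flow rate Q = 0.0826 m^3/s.


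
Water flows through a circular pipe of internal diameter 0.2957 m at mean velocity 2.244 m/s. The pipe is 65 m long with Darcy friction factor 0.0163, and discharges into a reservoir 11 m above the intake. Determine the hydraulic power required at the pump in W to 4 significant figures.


Approach: apply continuity + Darcy-Weisbach + hydraulic power, Q = A*v; hf = f*(L/D)*(v^2/(2g)); H = static + hf; P = rho*g*Q*H.
Step 1 — flow rate (continuity, Q = A*v):
  A = pi*(0.2957/2)^2 = 0.0686740 m^2
  Q = 0.0686740 * 2.244 = 0.154105 m^3/s
Step 2 — friction head loss (Darcy-Weisbach):
  hf = 0.0163 * (65/0.2957) * (2.244^2 / (2*9.81))
  hf = 0.919594 m
Step 3 — total head: H = 11 + 0.919594 = 11.9196 m
Step 4 — hydraulic power (P = rho*g*Q*H):
  P = 1000 * 9.81 * 0.154105 * 11.9196 = 18020 W
Therefore the hydraulic power required at the pump = 18020 W.


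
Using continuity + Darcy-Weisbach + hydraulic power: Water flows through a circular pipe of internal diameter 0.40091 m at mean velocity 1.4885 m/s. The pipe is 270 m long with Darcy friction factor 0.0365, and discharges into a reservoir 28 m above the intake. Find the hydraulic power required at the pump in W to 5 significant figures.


Approach: apply continuity + Darcy-Weisbach + hydraulic power, Q = A*v; hf = f*(L/D)*(v^2/(2g)); H = static + hf; P = rho*g*Q*H.
Step 1 — flow rate (continuity, Q = A*v):
  A = pi*(0.40091/2)^2 = 0.1262361 m^2
  Q = 0.1262361 * 1.4885 = 0.1879025 m^3/s
Step 2 — friction head loss (Darcy-Weisbach):
  hf = 0.0365 * (270/0.40091) * (1.4885^2 / (2*9.81))
  hf = 2.775929 m
Step 3 — total head: H = 28 + 2.775929 = 30.77593 m
Step 4 — hydraulic power (P = rho*g*Q*H):
  P = 1000 * 9.81 * 0.1879025 * 30.77593 = 56730 W
Therefore the hydraulic power required at the pump = 56730 W.


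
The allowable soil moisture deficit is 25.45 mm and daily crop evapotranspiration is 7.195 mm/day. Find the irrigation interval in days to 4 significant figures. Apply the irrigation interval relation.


Approach: apply the irrigation interval relation, interval = SMD / ETc.
interval = 25.45 / 7.195 = 3.537 days
Therefore the irrigation interval = 3.537 days.


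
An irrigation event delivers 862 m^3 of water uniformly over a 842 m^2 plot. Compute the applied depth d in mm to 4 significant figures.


Approach: apply depth from volume over area, d = (V/A)*1000.
d = (862 / 842) * 1000 = 1024 mm
Therefore the applied depth d = 1024 mm.


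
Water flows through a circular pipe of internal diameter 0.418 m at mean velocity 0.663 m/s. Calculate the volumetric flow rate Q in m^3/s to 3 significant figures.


Approach: apply the continuity equation for pipe flow, Q = A * v with A = pi*(D/2)^2.
A = pi*(0.418/2)^2 = 0.13723 m^2
Q = 0.13723 * 0.663 = 0.0910 m^3/s
Therefore the volumetric flow rate Q = 0.0910 m^3/s.


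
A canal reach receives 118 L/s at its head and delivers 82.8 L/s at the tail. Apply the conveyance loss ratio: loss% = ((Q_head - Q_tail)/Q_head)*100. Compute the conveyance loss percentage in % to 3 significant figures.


loss = ((118 - 82.8)/118)*100 = 29.8 %
Therefore the conveyance loss percentage = 29.8 %.


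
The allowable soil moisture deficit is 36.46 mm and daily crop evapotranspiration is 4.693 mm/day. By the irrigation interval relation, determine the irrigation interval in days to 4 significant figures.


Approach: apply the irrigation interval relation, interval = SMD / ETc.
interval = 36.46 / 4.693 = 7.769 days
Therefore the irrigation interval = 7.769 days.


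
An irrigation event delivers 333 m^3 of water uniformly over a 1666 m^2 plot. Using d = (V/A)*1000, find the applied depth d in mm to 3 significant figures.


d = (333 / 1666) * 1000 = 200 mm
Therefore the applied depth d = 200 mm.


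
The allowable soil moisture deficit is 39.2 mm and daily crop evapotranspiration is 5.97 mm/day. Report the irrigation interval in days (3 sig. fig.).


Approach: apply the irrigation interval relation, interval = SMD / ETc.
interval = 39.2 / 5.97 = 6.57 days
Therefore the irrigation interval = 6.57 days.


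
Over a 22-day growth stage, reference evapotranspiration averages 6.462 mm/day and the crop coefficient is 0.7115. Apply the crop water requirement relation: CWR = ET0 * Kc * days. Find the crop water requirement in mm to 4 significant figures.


CWR = 6.462 * 0.7115 * 22 = 101.1 mm
Therefore the crop water requirement = 101.1 mm.


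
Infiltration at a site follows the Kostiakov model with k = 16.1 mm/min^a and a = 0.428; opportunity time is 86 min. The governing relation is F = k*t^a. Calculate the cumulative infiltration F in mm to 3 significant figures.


F = 16.1 * 86^0.428 = 108 mm
Therefore the cumulative infiltration F = 108 mm.


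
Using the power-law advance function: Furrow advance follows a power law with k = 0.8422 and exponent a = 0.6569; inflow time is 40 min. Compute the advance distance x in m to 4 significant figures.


Approach: apply the power-law advance function, x = k*t^a.
x = 0.8422 * 40^0.6569 = 9.502 m
Therefore the advance distance x = 9.502 m.


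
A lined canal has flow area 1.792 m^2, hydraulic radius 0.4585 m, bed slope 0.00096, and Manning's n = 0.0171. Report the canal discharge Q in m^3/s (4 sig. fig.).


Approach: apply Manning's equation, Q = (1/n)*A*R^(2/3)*S^(1/2).
Q = (1/0.0171) * 1.792 * 0.4585^(2/3) * 0.00096^(1/2) = 1.931 m^3/s
Therefore the canal discharge Q = 1.931 m^3/s.


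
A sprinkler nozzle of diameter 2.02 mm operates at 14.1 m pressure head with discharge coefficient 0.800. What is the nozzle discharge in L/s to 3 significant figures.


Approach: apply the orifice equation, Q = Cd*A*sqrt(2*g*h), A = pi*(d/2)^2.
A = pi*(2.02e-3/2)^2 = 3.2047e-06 m^2
Q = 0.800 * 3.2047e-06 * sqrt(2*9.81*14.1) * 1000 = 0.0426 L/s
Therefore the nozzle discharge = 0.0426 L/s.


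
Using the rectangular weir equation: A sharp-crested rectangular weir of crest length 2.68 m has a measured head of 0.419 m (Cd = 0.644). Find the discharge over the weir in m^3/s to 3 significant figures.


Approach: apply the rectangular weir equation, Q = (2/3)*Cd*L*sqrt(2g)*H^1.5.
Q = (2/3)*0.644*2.68*sqrt(2*9.81)*0.419^1.5 = 1.38 m^3/s
Therefore the discharge over the weir = 1.38 m^3/s.


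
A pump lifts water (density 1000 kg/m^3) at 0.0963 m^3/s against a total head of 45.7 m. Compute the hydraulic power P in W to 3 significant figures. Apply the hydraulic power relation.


Approach: apply the hydraulic power relation, P = rho*g*Q*H.
P = 1000 * 9.81 * 0.0963 * 45.7 = 43200 W
Therefore the hydraulic power P = 43200 W.


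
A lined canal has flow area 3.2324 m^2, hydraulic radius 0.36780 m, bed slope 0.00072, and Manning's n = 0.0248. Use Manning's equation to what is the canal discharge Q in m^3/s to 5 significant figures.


Approach: apply Manning's equation, Q = (1/n)*A*R^(2/3)*S^(1/2).
Q = (1/0.0248) * 3.2324 * 0.36780^(2/3) * 0.00072^(1/2) = 1.7953 m^3/s
Therefore the canal discharge Q = 1.7953 m^3/s.


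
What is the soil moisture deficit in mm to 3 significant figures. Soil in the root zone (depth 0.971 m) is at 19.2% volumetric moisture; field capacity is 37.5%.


Approach: apply the soil moisture deficit relation, SMD = (FC - theta)/100 * depth * 1000.
SMD = (37.5 - 19.2)/100 * 0.971 * 1000 = 178 mm
Therefore the soil moisture deficit = 178 mm.


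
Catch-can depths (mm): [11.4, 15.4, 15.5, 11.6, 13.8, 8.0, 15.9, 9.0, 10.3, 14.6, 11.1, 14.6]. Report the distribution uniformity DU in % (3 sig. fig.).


Approach: apply the low-quarter distribution uniformity, DU = (mean of lowest quarter of readings / overall mean)*100.
sorted lowest 3 of 12: [8.0, 9.0, 10.3] -> mean = 9.1000 mm
overall mean = 12.600 mm
DU = (9.1000/12.600)*100 = 72.2 %
Therefore the distribution uniformity DU = 72.2 %.


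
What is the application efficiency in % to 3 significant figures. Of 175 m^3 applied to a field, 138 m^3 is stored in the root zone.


Approach: apply the application efficiency ratio, Ea = (stored/applied)*100.
Ea = (138/175)*100 = 78.9 %
Therefore the application efficiency = 78.9 %.


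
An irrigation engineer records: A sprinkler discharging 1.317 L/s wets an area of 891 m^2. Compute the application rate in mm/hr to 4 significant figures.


Approach: apply the application rate relation, rate = (Q/A)*3600.
rate = (1.317 / 891) * 3600 = 5.321 mm/hr
Therefore the application rate = 5.321 mm/hr.


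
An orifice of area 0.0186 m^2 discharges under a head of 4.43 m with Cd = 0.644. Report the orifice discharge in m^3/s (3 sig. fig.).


Approach: apply the orifice equation, Q = Cd*A*sqrt(2*g*h).
Q = 0.644 * 0.0186 * sqrt(2*9.81*4.43) = 0.112 m^3/s
Therefore the orifice discharge = 0.112 m^3/s.


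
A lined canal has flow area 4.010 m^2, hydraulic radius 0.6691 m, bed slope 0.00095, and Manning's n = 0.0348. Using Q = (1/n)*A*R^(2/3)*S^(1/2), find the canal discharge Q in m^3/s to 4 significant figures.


Q = (1/0.0348) * 4.010 * 0.6691^(2/3) * 0.00095^(1/2) = 2.717 m^3/s
Therefore the canal discharge Q = 2.717 m^3/s.


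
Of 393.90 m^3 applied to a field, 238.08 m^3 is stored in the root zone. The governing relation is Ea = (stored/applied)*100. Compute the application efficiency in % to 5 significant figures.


Ea = (238.08/393.90)*100 = 60.442 %
Therefore the application efficiency = 60.442 %.


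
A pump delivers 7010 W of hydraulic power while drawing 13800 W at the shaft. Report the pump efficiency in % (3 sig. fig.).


Approach: apply the efficiency ratio, eta = (P_out/P_in)*100.
eta = (7010 / 13800) * 100 = 50.8 %
Therefore the pump efficiency = 50.8 %.


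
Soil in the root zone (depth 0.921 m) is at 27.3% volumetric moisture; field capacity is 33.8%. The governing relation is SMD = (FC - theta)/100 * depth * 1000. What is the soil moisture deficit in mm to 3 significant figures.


SMD = (33.8 - 27.3)/100 * 0.921 * 1000 = 59.9 mm
Therefore the soil moisture deficit = 59.9 mm.


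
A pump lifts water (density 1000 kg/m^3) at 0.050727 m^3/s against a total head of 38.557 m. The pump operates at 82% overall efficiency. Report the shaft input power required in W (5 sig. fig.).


Approach: apply hydraulic power then efficiency conversion, P = rho*g*Q*H; P_in = P/eta.
Step 1 — hydraulic power (P = rho*g*Q*H):
  P = 1000 * 9.81 * 0.050727 * 38.557 = 19187.19 W
Step 2 — input power: P_in = P/eta = 19187.19 / 0.82 = 23399 W
Therefore the shaft input power required = 23399 W.


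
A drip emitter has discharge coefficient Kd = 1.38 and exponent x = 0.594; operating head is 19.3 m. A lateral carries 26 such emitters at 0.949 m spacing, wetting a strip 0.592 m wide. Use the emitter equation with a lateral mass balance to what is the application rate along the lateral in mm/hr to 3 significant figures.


Approach: apply the emitter equation with a lateral mass balance, q = Kd*h^x; Q = n*q; rate = Q/(n*spacing*width).
Step 1 — single emitter flow (q = Kd*h^x):
  q = 1.38 * 19.3^0.594 = 8.0076 L/hr
Step 2 — total lateral flow: Q = 26 * 8.0076 = 208.20 L/hr
Step 3 — wetted area: A = 26 * 0.949 * 0.592 = 14.607 m^2
Step 4 — application rate: Q/A = 208.20/14.607 = 14.3 mm/hr
Therefore the application rate along the lateral = 14.3 mm/hr.


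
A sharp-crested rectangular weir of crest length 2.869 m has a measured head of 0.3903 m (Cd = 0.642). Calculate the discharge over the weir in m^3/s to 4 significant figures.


Approach: apply the rectangular weir equation, Q = (2/3)*Cd*L*sqrt(2g)*H^1.5.
Q = (2/3)*0.642*2.869*sqrt(2*9.81)*0.3903^1.5 = 1.326 m^3/s
Therefore the discharge over the weir = 1.326 m^3/s.


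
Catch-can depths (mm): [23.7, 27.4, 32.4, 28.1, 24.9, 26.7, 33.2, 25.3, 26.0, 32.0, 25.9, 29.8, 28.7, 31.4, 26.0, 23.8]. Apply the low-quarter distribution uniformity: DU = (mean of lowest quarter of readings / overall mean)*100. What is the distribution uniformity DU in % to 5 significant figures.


sorted lowest 4 of 16: [23.7, 23.8, 24.9, 25.3] -> mean = 24.42500 mm
overall mean = 27.83125 mm
DU = (24.42500/27.83125)*100 = 87.761 %
Therefore the distribution uniformity DU = 87.761 %.


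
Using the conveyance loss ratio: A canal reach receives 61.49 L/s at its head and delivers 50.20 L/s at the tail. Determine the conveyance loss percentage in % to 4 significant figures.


Approach: apply the conveyance loss ratio, loss% = ((Q_head - Q_tail)/Q_head)*100.
loss = ((61.49 - 50.20)/61.49)*100 = 18.36 %
Therefore the conveyance loss percentage = 18.36 %.


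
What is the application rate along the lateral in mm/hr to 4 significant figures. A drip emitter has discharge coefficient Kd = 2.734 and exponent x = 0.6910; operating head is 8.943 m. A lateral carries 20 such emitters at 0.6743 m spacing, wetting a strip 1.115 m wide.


Approach: apply the emitter equation with a lateral mass balance, q = Kd*h^x; Q = n*q; rate = Q/(n*spacing*width).
Step 1 — single emitter flow (q = Kd*h^x):
  q = 2.734 * 8.943^0.6910 = 12.4243 L/hr
Step 2 — total lateral flow: Q = 20 * 12.4243 = 248.487 L/hr
Step 3 — wetted area: A = 20 * 0.6743 * 1.115 = 15.0369 m^2
Step 4 — application rate: Q/A = 248.487/15.0369 = 16.53 mm/hr
Therefore the application rate along the lateral = 16.53 mm/hr.


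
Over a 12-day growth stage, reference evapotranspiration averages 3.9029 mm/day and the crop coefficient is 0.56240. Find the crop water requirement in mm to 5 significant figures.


Approach: apply the crop water requirement relation, CWR = ET0 * Kc * days.
CWR = 3.9029 * 0.56240 * 12 = 26.340 mm
Therefore the crop water requirement = 26.340 mm.


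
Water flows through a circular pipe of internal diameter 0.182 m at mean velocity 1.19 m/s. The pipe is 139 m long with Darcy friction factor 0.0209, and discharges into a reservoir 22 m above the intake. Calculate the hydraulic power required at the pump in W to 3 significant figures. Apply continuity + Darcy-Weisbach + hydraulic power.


Approach: apply continuity + Darcy-Weisbach + hydraulic power, Q = A*v; hf = f*(L/D)*(v^2/(2g)); H = static + hf; P = rho*g*Q*H.
Step 1 — flow rate (continuity, Q = A*v):
  A = pi*(0.182/2)^2 = 0.026016 m^2
  Q = 0.026016 * 1.19 = 0.030958 m^3/s
Step 2 — friction head loss (Darcy-Weisbach):
  hf = 0.0209 * (139/0.182) * (1.19^2 / (2*9.81))
  hf = 1.1521 m
Step 3 — total head: H = 22 + 1.1521 = 23.152 m
Step 4 — hydraulic power (P = rho*g*Q*H):
  P = 1000 * 9.81 * 0.030958 * 23.152 = 7030 W
Therefore the hydraulic power required at the pump = 7030 W.


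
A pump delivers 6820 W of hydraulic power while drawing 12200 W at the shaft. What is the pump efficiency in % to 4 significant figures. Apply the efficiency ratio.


Approach: apply the efficiency ratio, eta = (P_out/P_in)*100.
eta = (6820 / 12200) * 100 = 55.90 %
Therefore the pump efficiency = 55.90 %.


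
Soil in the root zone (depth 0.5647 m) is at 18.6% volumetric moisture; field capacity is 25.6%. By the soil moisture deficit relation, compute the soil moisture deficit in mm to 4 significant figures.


Approach: apply the soil moisture deficit relation, SMD = (FC - theta)/100 * depth * 1000.
SMD = (25.6 - 18.6)/100 * 0.5647 * 1000 = 39.53 mm
Therefore the soil moisture deficit = 39.53 mm.


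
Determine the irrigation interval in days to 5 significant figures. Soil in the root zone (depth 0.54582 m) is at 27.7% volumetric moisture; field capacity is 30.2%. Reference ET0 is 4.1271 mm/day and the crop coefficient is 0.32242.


Approach: apply soil-water budget scheduling, SMD = (FC-theta)/100*depth*1000; ETc = ET0*Kc; interval = SMD/ETc.
Step 1 — soil moisture deficit:
  SMD = (30.2 - 27.7)/100 * 0.54582 * 1000 = 13.64550 mm
Step 2 — daily crop ET (ETc = ET0*Kc):
  ETc = 4.1271 * 0.32242 = 1.330660 mm/day
Step 3 — irrigation interval (SMD/ETc):
  interval = 13.64550 / 1.330660 = 10.255 days
Therefore the irrigation interval = 10.255 days.


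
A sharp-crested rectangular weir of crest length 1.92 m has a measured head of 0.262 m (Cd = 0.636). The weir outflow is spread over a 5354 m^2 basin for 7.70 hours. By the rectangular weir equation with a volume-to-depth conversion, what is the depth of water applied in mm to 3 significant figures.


Approach: apply the rectangular weir equation with a volume-to-depth conversion, Q = (2/3)*Cd*L*sqrt(2g)*H^1.5; d = Q*t/A * 1000.
Step 1 — weir discharge:
  Q = (2/3)*0.636*1.92*sqrt(2*9.81)*0.262^1.5 = 0.48358 m^3/s
Step 2 — volume: V = 0.48358 * 7.70*3600 = 13405 m^3
Step 3 — depth: d = V/A * 1000 = 13405/5354 * 1000 = 2500 mm
Therefore the depth of water applied = 2500 mm.


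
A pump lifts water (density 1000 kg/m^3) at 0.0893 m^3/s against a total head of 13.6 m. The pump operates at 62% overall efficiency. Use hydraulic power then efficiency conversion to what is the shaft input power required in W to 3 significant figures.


Approach: apply hydraulic power then efficiency conversion, P = rho*g*Q*H; P_in = P/eta.
Step 1 — hydraulic power (P = rho*g*Q*H):
  P = 1000 * 9.81 * 0.0893 * 13.6 = 11914 W
Step 2 — input power: P_in = P/eta = 11914 / 0.62 = 19200 W
Therefore the shaft input power required = 19200 W.


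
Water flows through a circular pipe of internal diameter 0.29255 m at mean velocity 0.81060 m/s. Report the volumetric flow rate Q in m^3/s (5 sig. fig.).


Approach: apply the continuity equation for pipe flow, Q = A * v with A = pi*(D/2)^2.
A = pi*(0.29255/2)^2 = 0.06721870 m^2
Q = 0.06721870 * 0.81060 = 0.054487 m^3/s
Therefore the volumetric flow rate Q = 0.054487 m^3/s.


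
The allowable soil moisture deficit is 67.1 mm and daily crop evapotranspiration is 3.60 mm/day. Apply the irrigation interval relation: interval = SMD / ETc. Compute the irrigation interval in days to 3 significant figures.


interval = 67.1 / 3.60 = 18.6 days
Therefore the irrigation interval = 18.6 days.


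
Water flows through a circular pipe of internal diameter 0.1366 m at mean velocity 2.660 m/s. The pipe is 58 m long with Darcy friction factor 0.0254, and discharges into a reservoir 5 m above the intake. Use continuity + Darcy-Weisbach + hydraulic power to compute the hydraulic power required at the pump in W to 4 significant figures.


Approach: apply continuity + Darcy-Weisbach + hydraulic power, Q = A*v; hf = f*(L/D)*(v^2/(2g)); H = static + hf; P = rho*g*Q*H.
Step 1 — flow rate (continuity, Q = A*v):
  A = pi*(0.1366/2)^2 = 0.0146552 m^2
  Q = 0.0146552 * 2.660 = 0.0389828 m^3/s
Step 2 — friction head loss (Darcy-Weisbach):
  hf = 0.0254 * (58/0.1366) * (2.660^2 / (2*9.81))
  hf = 3.88933 m
Step 3 — total head: H = 5 + 3.88933 = 8.88933 m
Step 4 — hydraulic power (P = rho*g*Q*H):
  P = 1000 * 9.81 * 0.0389828 * 8.88933 = 3399 W
Therefore the hydraulic power required at the pump = 3399 W.


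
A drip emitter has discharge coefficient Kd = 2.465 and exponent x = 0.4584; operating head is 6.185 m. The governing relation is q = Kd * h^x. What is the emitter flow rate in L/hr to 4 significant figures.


q = 2.465 * 6.185^0.4584 = 5.683 L/hr
Therefore the emitter flow rate = 5.683 L/hr.


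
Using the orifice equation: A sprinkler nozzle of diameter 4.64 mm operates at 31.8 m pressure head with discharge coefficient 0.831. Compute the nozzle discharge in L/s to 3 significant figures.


Approach: apply the orifice equation, Q = Cd*A*sqrt(2*g*h), A = pi*(d/2)^2.
A = pi*(4.64e-3/2)^2 = 1.6909e-05 m^2
Q = 0.831 * 1.6909e-05 * sqrt(2*9.81*31.8) * 1000 = 0.351 L/s
Therefore the nozzle discharge = 0.351 L/s.
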